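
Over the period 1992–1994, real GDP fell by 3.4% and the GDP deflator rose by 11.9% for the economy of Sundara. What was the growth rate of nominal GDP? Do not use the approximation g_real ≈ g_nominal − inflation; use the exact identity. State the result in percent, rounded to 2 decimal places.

(1 + g_nom) = (1 + g_real)(1 + π) = 0.9660 × 1.1190 = 1.08095.

8.10%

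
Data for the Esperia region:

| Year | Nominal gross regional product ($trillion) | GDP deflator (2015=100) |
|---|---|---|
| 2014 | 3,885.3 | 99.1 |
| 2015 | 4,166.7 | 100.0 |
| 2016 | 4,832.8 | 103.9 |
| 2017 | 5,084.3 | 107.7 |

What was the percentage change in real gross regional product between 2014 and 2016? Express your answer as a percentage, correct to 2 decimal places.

Real gross regional product 2014 = 3885.3/0.991 = 3920.59.
Real gross regional product 2016 = 4832.8/1.039 = 4651.40.
Change = 4651.40/3920.59 − 1 = 0.1864.

18.64%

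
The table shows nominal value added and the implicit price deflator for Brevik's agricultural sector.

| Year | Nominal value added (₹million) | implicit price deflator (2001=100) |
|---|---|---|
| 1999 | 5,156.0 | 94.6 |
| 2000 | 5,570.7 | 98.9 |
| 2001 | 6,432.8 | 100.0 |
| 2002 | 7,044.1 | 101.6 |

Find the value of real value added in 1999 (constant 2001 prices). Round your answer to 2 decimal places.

Real value added 1999 = 5156.0 / 0.946 = 5450.32.

₹5,450.32 million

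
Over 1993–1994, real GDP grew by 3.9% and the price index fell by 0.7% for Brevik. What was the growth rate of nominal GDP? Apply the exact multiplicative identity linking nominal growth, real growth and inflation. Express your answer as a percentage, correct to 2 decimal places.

3.17%

(1 + g_nom) = (1 + g_real)(1 + π) = 1.0390 × 0.9930 = 1.03173.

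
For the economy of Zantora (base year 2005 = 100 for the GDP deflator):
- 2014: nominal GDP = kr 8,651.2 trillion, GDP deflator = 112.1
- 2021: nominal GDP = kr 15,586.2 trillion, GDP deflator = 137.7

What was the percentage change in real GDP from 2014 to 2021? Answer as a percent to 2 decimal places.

46.67%

Real GDP 2014 = 8651.2 / 1.121 = 7717.40.
Real GDP 2021 = 15586.2 / 1.377 = 11318.95.
Real growth = 11318.95 / 7717.40 − 1 = 0.4667.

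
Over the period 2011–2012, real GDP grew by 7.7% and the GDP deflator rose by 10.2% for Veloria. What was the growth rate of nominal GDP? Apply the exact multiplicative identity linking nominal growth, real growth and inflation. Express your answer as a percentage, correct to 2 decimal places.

(1 + g_nom) = (1 + g_real)(1 + π) = 1.0770 × 1.1020 = 1.18685.

18.69%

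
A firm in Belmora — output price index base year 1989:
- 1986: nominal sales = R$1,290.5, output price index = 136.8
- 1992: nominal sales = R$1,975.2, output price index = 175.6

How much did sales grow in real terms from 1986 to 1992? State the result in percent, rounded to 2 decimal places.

Real sales 1986 = 1290.5 / 1.368 = 943.35.
Real sales 1992 = 1975.2 / 1.756 = 1124.83.
Real growth = 1124.83 / 943.35 − 1 = 0.1924.

19.24%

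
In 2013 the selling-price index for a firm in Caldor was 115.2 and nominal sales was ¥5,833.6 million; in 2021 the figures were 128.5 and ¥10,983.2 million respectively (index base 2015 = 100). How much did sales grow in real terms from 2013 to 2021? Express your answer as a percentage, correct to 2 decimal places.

Real sales 2013 = 5833.6 / 1.152 = 5063.89.
Real sales 2021 = 10983.2 / 1.285 = 8547.24.
Real growth = 8547.24 / 5063.89 − 1 = 0.6879.

68.79%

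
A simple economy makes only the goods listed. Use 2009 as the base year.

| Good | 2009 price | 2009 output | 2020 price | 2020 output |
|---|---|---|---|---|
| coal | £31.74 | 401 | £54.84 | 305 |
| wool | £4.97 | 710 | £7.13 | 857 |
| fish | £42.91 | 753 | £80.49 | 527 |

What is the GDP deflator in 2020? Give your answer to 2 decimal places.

178.52

Nominal GDP 2020 = 54.84·305 + 7.13·857 + 80.49·527 = 65254.84.
Real GDP 2020 (at 2009 prices) = 31.74·305 + 4.97·857 + 42.91·527 = 36553.56.
Deflator = Nominal/Real × 100 = 65254.84/36553.56 × 100 = 178.518.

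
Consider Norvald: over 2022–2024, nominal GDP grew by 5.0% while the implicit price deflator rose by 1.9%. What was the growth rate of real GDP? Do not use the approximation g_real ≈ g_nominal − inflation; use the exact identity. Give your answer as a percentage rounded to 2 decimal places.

(1 + g_nom) = (1 + g_real)(1 + π), so g_real = 1.0500 / 1.0190 − 1 = 0.03042.

3.04%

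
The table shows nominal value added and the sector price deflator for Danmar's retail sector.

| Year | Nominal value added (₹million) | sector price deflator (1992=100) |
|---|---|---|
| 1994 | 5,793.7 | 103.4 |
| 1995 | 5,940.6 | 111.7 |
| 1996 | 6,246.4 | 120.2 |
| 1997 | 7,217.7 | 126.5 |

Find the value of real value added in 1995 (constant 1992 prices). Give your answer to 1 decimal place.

₹5,318.4 million

Real value added 1995 = 5940.6 / 1.117 = 5318.35.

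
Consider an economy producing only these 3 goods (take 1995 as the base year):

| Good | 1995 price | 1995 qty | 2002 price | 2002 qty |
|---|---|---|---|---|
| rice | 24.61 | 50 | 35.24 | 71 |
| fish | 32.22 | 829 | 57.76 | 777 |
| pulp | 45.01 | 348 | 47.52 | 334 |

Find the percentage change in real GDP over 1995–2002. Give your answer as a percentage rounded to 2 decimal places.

-4.10%

Real GDP 1995 = Nominal GDP 1995 = 24.61·50 + 32.22·829 + 45.01·348 = 43604.36.
Real GDP 2002 (at 1995 prices) = 24.61·71 + 32.22·777 + 45.01·334 = 41815.59.
Real growth = 41815.59/43604.36 − 1 = -0.0410.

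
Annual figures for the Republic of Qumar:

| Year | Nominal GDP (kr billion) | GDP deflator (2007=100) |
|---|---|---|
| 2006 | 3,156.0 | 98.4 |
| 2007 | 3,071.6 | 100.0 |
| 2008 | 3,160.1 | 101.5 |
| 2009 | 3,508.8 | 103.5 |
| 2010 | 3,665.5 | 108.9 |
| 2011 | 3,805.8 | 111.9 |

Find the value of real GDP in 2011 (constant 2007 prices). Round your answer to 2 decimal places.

Real GDP 2011 = 3805.8 / 1.119 = 3401.07.

kr 3,401.07 billion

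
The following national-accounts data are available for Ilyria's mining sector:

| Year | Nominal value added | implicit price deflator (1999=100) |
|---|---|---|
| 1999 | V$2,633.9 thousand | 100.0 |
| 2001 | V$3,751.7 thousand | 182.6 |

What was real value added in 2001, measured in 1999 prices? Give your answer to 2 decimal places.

V$2,054.60 thousand

Real value added = Nominal / (implicit price deflator/100) = 3751.7 / 1.826 = 2054.60.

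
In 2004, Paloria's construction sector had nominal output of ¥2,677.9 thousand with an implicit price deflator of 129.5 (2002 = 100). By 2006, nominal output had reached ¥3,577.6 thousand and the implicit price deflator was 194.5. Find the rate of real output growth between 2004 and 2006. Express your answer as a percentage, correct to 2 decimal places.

Real output 2004 = 2677.9 / 1.295 = 2067.88.
Real output 2006 = 3577.6 / 1.945 = 1839.38.
Real growth = 1839.38 / 2067.88 − 1 = -0.1105.

-11.05%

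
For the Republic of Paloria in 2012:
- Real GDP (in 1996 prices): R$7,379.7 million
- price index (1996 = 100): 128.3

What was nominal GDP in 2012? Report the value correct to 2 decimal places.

R$9,468.16 million

Nominal GDP = Real × (price index/100) = 7379.7 × 1.283 = 9468.16.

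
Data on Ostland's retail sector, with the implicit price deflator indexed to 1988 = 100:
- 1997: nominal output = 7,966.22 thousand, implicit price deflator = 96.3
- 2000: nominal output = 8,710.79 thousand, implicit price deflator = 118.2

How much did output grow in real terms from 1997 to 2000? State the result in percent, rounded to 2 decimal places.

-10.91%

Real output 1997 = 7966.22 / 0.963 = 8272.29.
Real output 2000 = 8710.79 / 1.182 = 7369.53.
Real growth = 7369.53 / 8272.29 − 1 = -0.1091.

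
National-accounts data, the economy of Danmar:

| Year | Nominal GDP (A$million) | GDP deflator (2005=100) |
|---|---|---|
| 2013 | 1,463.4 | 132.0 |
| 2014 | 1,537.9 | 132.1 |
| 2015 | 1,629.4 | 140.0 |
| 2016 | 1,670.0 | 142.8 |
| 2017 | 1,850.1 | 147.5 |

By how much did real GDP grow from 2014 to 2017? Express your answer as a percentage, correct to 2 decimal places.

Real GDP 2014 = 1537.9/1.321 = 1164.19.
Real GDP 2017 = 1850.1/1.475 = 1254.31.
Change = 1254.31/1164.19 − 1 = 0.0774.

7.74%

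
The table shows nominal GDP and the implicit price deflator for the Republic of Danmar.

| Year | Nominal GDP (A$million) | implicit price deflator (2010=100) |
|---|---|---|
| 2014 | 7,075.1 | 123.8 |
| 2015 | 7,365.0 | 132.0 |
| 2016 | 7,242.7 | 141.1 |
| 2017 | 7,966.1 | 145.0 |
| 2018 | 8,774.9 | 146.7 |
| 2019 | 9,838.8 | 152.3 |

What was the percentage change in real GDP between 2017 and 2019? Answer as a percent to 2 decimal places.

Real GDP 2017 = 7966.1/1.450 = 5493.86.
Real GDP 2019 = 9838.8/1.523 = 6460.14.
Change = 6460.14/5493.86 − 1 = 0.1759.

17.59%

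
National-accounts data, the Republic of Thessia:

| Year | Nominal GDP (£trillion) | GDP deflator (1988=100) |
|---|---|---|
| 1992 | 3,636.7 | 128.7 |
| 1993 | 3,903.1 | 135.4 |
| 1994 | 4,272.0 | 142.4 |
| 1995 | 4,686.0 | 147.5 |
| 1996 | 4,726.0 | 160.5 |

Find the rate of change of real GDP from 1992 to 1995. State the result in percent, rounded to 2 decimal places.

12.43%

Real GDP 1992 = 3636.7/1.287 = 2825.72.
Real GDP 1995 = 4686.0/1.475 = 3176.95.
Change = 3176.95/2825.72 − 1 = 0.1243.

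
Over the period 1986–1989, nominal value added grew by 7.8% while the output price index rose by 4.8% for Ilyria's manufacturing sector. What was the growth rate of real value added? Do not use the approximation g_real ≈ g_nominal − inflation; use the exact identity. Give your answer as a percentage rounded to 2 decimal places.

2.86%

(1 + g_nom) = (1 + g_real)(1 + π), so g_real = 1.0780 / 1.0480 − 1 = 0.02863.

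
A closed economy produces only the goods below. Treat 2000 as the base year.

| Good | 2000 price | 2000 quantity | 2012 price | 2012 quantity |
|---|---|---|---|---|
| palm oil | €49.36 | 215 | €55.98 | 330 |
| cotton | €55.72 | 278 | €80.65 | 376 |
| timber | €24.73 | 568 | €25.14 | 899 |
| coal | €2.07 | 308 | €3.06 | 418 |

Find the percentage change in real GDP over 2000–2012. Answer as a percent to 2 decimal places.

47.93%

Real GDP 2000 = Nominal GDP 2000 = 49.36·215 + 55.72·278 + 24.73·568 + 2.07·308 = 40786.76.
Real GDP 2012 (at 2000 prices) = 49.36·330 + 55.72·376 + 24.73·899 + 2.07·418 = 60337.05.
Real growth = 60337.05/40786.76 − 1 = 0.4793.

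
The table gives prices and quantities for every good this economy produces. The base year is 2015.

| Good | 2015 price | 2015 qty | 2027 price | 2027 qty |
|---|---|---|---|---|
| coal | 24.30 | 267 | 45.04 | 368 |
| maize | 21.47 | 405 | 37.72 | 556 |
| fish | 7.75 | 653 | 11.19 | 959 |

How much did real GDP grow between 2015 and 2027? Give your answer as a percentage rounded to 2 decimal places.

39.85%

Real GDP 2015 = Nominal GDP 2015 = 24.30·267 + 21.47·405 + 7.75·653 = 20244.20.
Real GDP 2027 (at 2015 prices) = 24.30·368 + 21.47·556 + 7.75·959 = 28311.97.
Real growth = 28311.97/20244.20 − 1 = 0.3985.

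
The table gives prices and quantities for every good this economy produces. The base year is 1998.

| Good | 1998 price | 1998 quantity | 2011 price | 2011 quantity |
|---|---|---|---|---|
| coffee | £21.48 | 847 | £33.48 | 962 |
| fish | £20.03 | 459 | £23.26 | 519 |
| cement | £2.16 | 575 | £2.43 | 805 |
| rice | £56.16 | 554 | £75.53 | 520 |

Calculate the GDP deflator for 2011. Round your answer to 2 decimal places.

137.92

Nominal GDP 2011 = 33.48·962 + 23.26·519 + 2.43·805 + 75.53·520 = 85511.45.
Real GDP 2011 (at 1998 prices) = 21.48·962 + 20.03·519 + 2.16·805 + 56.16·520 = 62001.33.
Deflator = Nominal/Real × 100 = 85511.45/62001.33 × 100 = 137.919.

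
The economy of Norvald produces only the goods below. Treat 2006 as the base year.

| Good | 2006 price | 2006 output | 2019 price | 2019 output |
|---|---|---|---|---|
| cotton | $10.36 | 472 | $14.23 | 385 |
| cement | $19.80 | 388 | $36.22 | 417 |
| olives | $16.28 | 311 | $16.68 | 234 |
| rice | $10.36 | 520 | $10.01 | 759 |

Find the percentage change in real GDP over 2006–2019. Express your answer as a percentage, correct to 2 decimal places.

3.89%

Real GDP 2006 = Nominal GDP 2006 = 10.36·472 + 19.80·388 + 16.28·311 + 10.36·520 = 23022.60.
Real GDP 2019 (at 2006 prices) = 10.36·385 + 19.80·417 + 16.28·234 + 10.36·759 = 23917.96.
Real growth = 23917.96/23022.60 − 1 = 0.0389.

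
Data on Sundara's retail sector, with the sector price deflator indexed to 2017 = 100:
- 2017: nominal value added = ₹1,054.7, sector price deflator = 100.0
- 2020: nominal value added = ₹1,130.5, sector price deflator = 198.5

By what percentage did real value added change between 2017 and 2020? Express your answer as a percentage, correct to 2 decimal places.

-46.00%

Real value added 2017 = 1054.7 / 1.000 = 1054.70.
Real value added 2020 = 1130.5 / 1.985 = 569.52.
Real growth = 569.52 / 1054.70 − 1 = -0.4600.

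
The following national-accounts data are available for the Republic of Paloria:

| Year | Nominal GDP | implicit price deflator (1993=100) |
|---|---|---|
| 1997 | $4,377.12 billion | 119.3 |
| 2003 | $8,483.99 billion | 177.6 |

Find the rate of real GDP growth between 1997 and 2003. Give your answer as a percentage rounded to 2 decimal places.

30.20%

Real GDP 1997 = 4377.12 / 1.193 = 3669.00.
Real GDP 2003 = 8483.99 / 1.776 = 4777.02.
Real growth = 4777.02 / 3669.00 − 1 = 0.3020.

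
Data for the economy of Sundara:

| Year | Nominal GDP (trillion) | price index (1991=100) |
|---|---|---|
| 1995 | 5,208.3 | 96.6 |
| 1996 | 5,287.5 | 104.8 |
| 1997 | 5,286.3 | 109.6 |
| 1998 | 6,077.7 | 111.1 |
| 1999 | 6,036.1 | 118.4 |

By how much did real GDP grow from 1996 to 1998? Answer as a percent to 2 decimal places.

Real GDP 1996 = 5287.5/1.048 = 5045.32.
Real GDP 1998 = 6077.7/1.111 = 5470.48.
Change = 5470.48/5045.32 − 1 = 0.0843.

8.43%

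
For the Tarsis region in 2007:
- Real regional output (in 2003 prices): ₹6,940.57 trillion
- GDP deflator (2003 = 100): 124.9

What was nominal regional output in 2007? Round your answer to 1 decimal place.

₹8,668.8 trillion

Nominal regional output = Real × (GDP deflator/100) = 6940.57 × 1.249 = 8668.77.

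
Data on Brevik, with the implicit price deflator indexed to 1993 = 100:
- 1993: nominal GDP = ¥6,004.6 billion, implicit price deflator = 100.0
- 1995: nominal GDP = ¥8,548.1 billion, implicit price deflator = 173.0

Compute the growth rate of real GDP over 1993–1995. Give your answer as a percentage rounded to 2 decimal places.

Deflate each year: 1993 → 6004.6/1.000 = 6004.60; 1995 → 8548.1/1.730 = 4941.10.
So real GDP changed by 4941.10/6004.60 − 1 = -0.1771, i.e. -17.71%.

-17.71%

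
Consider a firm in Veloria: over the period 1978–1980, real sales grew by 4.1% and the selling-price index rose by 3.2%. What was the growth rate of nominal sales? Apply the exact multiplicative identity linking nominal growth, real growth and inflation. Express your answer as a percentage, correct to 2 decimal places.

7.43%

(1 + g_nom) = (1 + g_real)(1 + π) = 1.0410 × 1.0320 = 1.07431.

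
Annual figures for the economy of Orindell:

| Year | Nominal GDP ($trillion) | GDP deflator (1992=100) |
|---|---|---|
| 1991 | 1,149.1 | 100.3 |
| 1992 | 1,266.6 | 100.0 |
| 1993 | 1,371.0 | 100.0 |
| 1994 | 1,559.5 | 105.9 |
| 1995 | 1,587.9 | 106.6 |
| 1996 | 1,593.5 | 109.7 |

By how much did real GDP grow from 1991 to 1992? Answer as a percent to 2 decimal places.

Real GDP 1991 = 1149.1/1.003 = 1145.66.
Real GDP 1992 = 1266.6/1.000 = 1266.60.
Change = 1266.60/1145.66 − 1 = 0.1056.

10.56%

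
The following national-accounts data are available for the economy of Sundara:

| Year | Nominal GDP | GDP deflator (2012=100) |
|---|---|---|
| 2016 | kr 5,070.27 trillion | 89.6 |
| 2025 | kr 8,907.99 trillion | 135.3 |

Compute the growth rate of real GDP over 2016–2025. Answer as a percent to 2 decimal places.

16.35%

Deflate each year: 2016 → 5070.27/0.896 = 5658.78; 2025 → 8907.99/1.353 = 6583.88.
So real GDP changed by 6583.88/5658.78 − 1 = 0.1635, i.e. 16.35%.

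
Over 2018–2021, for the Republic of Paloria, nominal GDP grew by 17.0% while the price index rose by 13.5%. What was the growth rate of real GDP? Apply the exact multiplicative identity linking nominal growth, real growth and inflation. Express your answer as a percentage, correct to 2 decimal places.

(1 + g_nom) = (1 + g_real)(1 + π), so g_real = 1.1700 / 1.1350 − 1 = 0.03084.

3.08%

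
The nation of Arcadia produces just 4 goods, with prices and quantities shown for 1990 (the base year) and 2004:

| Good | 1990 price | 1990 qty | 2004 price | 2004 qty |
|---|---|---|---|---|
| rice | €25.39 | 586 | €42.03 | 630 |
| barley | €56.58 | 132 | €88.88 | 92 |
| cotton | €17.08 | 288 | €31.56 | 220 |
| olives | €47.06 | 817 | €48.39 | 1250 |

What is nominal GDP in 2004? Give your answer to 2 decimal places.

€102086.56

Nominal GDP 2004 = Σ (p_2004 × q_2004) = 42.03·630 + 88.88·92 + 31.56·220 + 48.39·1250 = 102086.56.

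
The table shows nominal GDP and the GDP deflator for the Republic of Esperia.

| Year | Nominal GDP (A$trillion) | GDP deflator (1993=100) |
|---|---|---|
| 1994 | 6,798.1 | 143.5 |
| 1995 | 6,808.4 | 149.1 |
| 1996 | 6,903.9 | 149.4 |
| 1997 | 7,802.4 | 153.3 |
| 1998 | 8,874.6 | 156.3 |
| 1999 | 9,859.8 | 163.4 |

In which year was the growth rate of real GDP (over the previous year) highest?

1998

1995: real = 6808.4/1.491 = 4566.33; growth vs 1994 (4737.35) = -3.61%.
1996: real = 6903.9/1.494 = 4621.08; growth vs 1995 (4566.33) = 1.20%.
1997: real = 7802.4/1.533 = 5089.63; growth vs 1996 (4621.08) = 10.14%.
1998: real = 8874.6/1.563 = 5677.93; growth vs 1997 (5089.63) = 11.56%.
1999: real = 9859.8/1.634 = 6034.15; growth vs 1998 (5677.93) = 6.27%.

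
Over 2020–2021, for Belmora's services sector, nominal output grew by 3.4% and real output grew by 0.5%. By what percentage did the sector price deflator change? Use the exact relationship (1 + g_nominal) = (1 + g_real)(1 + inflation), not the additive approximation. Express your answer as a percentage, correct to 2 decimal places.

2.89%

(1 + g_nom) = (1 + g_real)(1 + π), so π = 1.0340 / 1.0050 − 1 = 0.02886.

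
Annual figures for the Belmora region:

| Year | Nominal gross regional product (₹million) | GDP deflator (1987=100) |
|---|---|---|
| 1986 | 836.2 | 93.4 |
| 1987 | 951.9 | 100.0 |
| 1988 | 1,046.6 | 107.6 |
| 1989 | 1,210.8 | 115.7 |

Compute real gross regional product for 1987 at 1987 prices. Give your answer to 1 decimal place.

Real gross regional product 1987 = 951.9 / 1.000 = 951.90.

₹951.9 million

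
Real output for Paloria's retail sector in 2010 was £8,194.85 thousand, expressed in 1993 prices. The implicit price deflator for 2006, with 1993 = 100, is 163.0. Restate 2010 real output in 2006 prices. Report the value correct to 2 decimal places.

£13,357.61 thousand

Real output in 2006 prices = Real output in 1993 prices × (P_2006/P_1993) = 8194.85 × 1.630 = 13357.61.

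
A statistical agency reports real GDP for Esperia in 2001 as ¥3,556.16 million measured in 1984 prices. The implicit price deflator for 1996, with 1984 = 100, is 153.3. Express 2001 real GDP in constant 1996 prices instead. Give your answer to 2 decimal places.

¥5,451.59 million

Real GDP in 1996 prices = Real GDP in 1984 prices × (P_1996/P_1984) = 3556.16 × 1.533 = 5451.59.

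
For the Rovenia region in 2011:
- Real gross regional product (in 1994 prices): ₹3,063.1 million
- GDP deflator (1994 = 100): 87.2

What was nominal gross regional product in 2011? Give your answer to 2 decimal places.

Nominal gross regional product = Real × (GDP deflator/100) = 3063.1 × 0.872 = 2671.02.

₹2,671.02 million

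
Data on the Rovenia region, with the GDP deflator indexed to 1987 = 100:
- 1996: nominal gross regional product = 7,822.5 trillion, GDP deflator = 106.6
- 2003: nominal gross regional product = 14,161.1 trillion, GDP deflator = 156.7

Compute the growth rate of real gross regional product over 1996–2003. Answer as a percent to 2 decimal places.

Deflate each year: 1996 → 7822.5/1.066 = 7338.18; 2003 → 14161.1/1.567 = 9037.08.
So real gross regional product changed by 9037.08/7338.18 − 1 = 0.2315, i.e. 23.15%.

23.15%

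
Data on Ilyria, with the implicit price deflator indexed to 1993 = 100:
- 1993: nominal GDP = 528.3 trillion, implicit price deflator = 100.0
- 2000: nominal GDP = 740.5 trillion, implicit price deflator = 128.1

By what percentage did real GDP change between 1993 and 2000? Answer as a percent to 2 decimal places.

9.42%

Deflate each year: 1993 → 528.3/1.000 = 528.30; 2000 → 740.5/1.281 = 578.06.
So real GDP changed by 578.06/528.30 − 1 = 0.0942, i.e. 9.42%.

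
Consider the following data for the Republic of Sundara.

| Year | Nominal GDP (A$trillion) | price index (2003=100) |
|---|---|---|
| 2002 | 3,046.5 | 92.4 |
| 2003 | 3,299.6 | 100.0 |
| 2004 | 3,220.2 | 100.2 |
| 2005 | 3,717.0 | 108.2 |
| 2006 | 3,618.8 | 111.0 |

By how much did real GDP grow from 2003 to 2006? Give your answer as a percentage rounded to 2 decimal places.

-1.19%

Real GDP 2003 = 3299.6/1.000 = 3299.60.
Real GDP 2006 = 3618.8/1.110 = 3260.18.
Change = 3260.18/3299.60 − 1 = -0.0119.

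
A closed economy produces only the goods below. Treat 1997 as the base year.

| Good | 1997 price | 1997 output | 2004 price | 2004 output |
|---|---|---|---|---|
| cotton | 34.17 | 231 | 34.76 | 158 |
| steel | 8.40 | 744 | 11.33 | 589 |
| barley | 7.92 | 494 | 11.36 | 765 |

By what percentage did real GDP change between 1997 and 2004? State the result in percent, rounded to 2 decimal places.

-9.14%

Real GDP 1997 = Nominal GDP 1997 = 34.17·231 + 8.40·744 + 7.92·494 = 18055.35.
Real GDP 2004 (at 1997 prices) = 34.17·158 + 8.40·589 + 7.92·765 = 16405.26.
Real growth = 16405.26/18055.35 − 1 = -0.0914.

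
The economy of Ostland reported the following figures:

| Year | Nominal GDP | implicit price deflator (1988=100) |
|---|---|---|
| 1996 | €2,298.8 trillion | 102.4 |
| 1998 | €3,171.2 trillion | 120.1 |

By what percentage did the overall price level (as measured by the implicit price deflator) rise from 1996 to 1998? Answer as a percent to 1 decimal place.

17.3%

Price-level change = 120.1 / 102.4 − 1 = 0.1729.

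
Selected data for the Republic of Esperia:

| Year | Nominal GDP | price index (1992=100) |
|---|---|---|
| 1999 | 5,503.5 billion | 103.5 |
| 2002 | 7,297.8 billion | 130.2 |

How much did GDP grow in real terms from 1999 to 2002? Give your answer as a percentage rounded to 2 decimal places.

Real GDP 1999 = 5503.5 / 1.035 = 5317.39.
Real GDP 2002 = 7297.8 / 1.302 = 5605.07.
Real growth = 5605.07 / 5317.39 − 1 = 0.0541.

5.41%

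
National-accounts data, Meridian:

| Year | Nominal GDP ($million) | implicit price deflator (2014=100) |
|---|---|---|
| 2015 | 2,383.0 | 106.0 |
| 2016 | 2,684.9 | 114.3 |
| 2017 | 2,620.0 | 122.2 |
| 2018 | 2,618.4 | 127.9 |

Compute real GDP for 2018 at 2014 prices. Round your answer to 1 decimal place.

Real GDP 2018 = 2618.4 / 1.279 = 2047.22.

$2,047.2 million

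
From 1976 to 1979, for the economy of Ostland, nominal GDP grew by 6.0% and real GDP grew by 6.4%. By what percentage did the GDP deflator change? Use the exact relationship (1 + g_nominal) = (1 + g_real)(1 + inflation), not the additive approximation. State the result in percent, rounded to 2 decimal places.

(1 + g_nom) = (1 + g_real)(1 + π), so π = 1.0600 / 1.0640 − 1 = -0.00376.

-0.38%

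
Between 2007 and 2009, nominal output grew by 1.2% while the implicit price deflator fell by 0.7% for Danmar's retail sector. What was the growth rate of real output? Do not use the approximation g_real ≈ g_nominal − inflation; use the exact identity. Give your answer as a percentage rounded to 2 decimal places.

1.91%

(1 + g_nom) = (1 + g_real)(1 + π), so g_real = 1.0120 / 0.9930 − 1 = 0.01913.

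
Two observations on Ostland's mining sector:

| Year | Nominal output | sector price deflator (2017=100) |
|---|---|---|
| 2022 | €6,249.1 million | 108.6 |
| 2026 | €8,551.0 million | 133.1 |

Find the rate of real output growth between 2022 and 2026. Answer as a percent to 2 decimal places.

11.65%

Deflate each year: 2022 → 6249.1/1.086 = 5754.24; 2026 → 8551.0/1.331 = 6424.49.
So real output changed by 6424.49/5754.24 − 1 = 0.1165, i.e. 11.65%.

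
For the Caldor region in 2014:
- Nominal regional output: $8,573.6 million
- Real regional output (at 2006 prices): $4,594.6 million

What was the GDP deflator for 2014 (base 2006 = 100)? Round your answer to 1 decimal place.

186.6

GDP deflator = (Nominal / Real) × 100 = 8573.6 / 4594.6 × 100 = 186.60.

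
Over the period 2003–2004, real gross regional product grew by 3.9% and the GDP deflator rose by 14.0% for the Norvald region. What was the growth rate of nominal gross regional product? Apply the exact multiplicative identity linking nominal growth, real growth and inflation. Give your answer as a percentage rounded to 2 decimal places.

18.45%

(1 + g_nom) = (1 + g_real)(1 + π) = 1.0390 × 1.1400 = 1.18446.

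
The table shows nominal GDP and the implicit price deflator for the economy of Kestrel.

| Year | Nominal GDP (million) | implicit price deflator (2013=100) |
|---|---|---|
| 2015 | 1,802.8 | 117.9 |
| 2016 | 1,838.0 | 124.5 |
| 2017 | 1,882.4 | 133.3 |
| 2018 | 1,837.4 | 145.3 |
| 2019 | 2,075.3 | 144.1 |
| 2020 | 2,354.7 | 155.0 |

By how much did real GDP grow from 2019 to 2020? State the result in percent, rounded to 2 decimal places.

5.48%

Real GDP 2019 = 2075.3/1.441 = 1440.18.
Real GDP 2020 = 2354.7/1.550 = 1519.16.
Change = 1519.16/1440.18 − 1 = 0.0548.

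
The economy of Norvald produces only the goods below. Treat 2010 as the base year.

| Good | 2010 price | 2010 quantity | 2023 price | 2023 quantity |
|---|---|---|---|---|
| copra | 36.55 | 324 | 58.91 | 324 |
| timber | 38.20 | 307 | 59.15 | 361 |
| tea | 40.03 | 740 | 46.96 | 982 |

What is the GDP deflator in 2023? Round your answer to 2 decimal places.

Nominal GDP 2023 = 58.91·324 + 59.15·361 + 46.96·982 = 86554.71.
Real GDP 2023 (at 2010 prices) = 36.55·324 + 38.20·361 + 40.03·982 = 64941.86.
Deflator = Nominal/Real × 100 = 86554.71/64941.86 × 100 = 133.280.

133.28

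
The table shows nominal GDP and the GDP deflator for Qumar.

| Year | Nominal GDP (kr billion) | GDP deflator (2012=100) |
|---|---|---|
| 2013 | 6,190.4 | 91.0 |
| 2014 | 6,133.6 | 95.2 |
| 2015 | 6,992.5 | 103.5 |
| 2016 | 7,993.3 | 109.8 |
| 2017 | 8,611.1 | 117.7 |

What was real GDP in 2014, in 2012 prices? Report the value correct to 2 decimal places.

Real GDP 2014 = 6133.6 / 0.952 = 6442.86.

kr 6,442.86 billion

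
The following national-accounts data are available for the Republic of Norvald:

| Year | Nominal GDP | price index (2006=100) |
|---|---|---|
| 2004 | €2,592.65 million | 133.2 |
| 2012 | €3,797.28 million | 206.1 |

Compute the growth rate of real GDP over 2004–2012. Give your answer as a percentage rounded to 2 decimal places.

-5.34%

Deflate each year: 2004 → 2592.65/1.332 = 1946.43; 2012 → 3797.28/2.061 = 1842.45.
So real GDP changed by 1842.45/1946.43 − 1 = -0.0534, i.e. -5.34%.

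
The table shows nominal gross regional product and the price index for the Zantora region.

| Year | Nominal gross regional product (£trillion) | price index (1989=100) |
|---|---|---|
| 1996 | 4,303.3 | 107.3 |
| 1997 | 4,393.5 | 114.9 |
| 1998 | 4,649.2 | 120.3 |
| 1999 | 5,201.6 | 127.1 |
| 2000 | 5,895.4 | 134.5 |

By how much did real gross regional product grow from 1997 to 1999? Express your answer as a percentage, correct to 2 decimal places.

7.03%

Real gross regional product 1997 = 4393.5/1.149 = 3823.76.
Real gross regional product 1999 = 5201.6/1.271 = 4092.53.
Change = 4092.53/3823.76 − 1 = 0.0703.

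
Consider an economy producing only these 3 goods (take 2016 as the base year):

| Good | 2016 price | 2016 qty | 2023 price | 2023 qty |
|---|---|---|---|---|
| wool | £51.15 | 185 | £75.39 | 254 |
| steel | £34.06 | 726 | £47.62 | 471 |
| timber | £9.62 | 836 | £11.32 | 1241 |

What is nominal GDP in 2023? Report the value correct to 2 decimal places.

Nominal GDP 2023 = Σ (p_2023 × q_2023) = 75.39·254 + 47.62·471 + 11.32·1241 = 55626.20.

£55626.20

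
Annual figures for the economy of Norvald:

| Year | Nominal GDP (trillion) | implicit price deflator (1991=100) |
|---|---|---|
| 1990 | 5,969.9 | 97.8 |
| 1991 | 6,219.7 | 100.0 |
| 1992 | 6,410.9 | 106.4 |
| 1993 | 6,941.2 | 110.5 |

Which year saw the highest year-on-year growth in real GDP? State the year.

1991: real = 6219.7/1.000 = 6219.70; growth vs 1990 (6104.19) = 1.89%.
1992: real = 6410.9/1.064 = 6025.28; growth vs 1991 (6219.70) = -3.13%.
1993: real = 6941.2/1.105 = 6281.63; growth vs 1992 (6025.28) = 4.25%.

1993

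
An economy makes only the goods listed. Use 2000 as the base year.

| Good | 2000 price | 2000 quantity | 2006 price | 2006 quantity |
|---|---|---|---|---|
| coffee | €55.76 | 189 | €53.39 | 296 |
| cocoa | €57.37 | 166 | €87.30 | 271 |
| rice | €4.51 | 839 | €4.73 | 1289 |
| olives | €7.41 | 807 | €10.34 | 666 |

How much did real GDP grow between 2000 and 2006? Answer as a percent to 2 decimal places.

Real GDP 2000 = Nominal GDP 2000 = 55.76·189 + 57.37·166 + 4.51·839 + 7.41·807 = 29825.82.
Real GDP 2006 (at 2000 prices) = 55.76·296 + 57.37·271 + 4.51·1289 + 7.41·666 = 42800.68.
Real growth = 42800.68/29825.82 − 1 = 0.4350.

43.50%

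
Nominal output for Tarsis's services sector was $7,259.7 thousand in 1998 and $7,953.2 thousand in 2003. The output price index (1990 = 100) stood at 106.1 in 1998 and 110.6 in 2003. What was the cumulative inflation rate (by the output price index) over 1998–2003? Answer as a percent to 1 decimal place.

4.2%

Price-level change = 110.6 / 106.1 − 1 = 0.0424.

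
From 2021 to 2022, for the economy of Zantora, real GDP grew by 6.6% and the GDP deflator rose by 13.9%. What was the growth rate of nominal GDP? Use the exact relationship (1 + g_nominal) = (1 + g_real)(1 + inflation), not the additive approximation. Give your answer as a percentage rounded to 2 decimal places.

(1 + g_nom) = (1 + g_real)(1 + π) = 1.0660 × 1.1390 = 1.21417.

21.42%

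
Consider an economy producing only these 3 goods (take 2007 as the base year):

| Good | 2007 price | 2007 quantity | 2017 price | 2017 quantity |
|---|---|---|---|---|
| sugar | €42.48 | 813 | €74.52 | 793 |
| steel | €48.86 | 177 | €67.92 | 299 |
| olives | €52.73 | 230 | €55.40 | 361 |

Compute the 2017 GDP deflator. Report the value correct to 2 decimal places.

147.63

Nominal GDP 2017 = 74.52·793 + 67.92·299 + 55.40·361 = 99401.84.
Real GDP 2017 (at 2007 prices) = 42.48·793 + 48.86·299 + 52.73·361 = 67331.31.
Deflator = Nominal/Real × 100 = 99401.84/67331.31 × 100 = 147.631.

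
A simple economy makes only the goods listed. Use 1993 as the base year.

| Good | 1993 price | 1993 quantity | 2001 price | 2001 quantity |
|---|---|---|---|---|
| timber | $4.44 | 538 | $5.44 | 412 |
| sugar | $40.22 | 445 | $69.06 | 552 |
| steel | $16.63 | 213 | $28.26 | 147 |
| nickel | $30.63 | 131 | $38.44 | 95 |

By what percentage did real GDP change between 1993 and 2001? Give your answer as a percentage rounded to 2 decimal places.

Real GDP 1993 = Nominal GDP 1993 = 4.44·538 + 40.22·445 + 16.63·213 + 30.63·131 = 27841.34.
Real GDP 2001 (at 1993 prices) = 4.44·412 + 40.22·552 + 16.63·147 + 30.63·95 = 29385.18.
Real growth = 29385.18/27841.34 − 1 = 0.0555.

5.55%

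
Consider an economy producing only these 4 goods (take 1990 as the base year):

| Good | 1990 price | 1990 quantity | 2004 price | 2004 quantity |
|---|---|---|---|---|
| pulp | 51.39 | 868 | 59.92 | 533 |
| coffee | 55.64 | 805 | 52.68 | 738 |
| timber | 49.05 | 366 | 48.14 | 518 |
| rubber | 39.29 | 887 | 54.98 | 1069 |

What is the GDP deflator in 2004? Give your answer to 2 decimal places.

113.74

Nominal GDP 2004 = 59.92·533 + 52.68·738 + 48.14·518 + 54.98·1069 = 154525.34.
Real GDP 2004 (at 1990 prices) = 51.39·533 + 55.64·738 + 49.05·518 + 39.29·1069 = 135862.10.
Deflator = Nominal/Real × 100 = 154525.34/135862.10 × 100 = 113.737.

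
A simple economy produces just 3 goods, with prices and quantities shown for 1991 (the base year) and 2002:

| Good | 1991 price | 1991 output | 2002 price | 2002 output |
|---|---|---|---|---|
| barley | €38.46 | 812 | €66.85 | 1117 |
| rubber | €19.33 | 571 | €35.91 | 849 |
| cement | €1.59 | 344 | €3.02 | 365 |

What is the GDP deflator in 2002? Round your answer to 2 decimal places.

Nominal GDP 2002 = 66.85·1117 + 35.91·849 + 3.02·365 = 106261.34.
Real GDP 2002 (at 1991 prices) = 38.46·1117 + 19.33·849 + 1.59·365 = 59951.34.
Deflator = Nominal/Real × 100 = 106261.34/59951.34 × 100 = 177.246.

177.25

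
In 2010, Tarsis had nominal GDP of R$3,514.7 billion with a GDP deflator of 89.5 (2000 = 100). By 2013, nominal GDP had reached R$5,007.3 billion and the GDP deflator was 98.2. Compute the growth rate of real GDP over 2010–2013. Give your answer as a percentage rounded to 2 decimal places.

Deflate each year: 2010 → 3514.7/0.895 = 3927.04; 2013 → 5007.3/0.982 = 5099.08.
So real GDP changed by 5099.08/3927.04 − 1 = 0.2985, i.e. 29.85%.

29.85%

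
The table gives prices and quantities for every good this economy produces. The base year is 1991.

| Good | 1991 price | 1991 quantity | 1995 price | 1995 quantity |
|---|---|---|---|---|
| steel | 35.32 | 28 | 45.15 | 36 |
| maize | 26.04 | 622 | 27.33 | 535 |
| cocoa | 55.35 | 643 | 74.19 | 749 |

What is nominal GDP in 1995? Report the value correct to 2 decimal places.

Nominal GDP 1995 = Σ (p_1995 × q_1995) = 45.15·36 + 27.33·535 + 74.19·749 = 71815.26.

71815.26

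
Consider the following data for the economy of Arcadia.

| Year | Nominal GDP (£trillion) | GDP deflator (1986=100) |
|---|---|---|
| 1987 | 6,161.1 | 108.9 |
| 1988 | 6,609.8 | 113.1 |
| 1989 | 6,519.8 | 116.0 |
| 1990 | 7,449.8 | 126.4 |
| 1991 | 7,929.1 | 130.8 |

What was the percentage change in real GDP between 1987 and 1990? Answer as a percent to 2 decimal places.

4.18%

Real GDP 1987 = 6161.1/1.089 = 5657.58.
Real GDP 1990 = 7449.8/1.264 = 5893.83.
Change = 5893.83/5657.58 − 1 = 0.0418.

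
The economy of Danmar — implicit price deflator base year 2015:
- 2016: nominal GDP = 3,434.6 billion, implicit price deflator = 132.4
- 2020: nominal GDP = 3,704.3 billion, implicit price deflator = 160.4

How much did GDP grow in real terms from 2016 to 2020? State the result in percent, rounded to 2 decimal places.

-10.97%

Deflate each year: 2016 → 3434.6/1.324 = 2594.11; 2020 → 3704.3/1.604 = 2309.41.
So real GDP changed by 2309.41/2594.11 − 1 = -0.1097, i.e. -10.97%.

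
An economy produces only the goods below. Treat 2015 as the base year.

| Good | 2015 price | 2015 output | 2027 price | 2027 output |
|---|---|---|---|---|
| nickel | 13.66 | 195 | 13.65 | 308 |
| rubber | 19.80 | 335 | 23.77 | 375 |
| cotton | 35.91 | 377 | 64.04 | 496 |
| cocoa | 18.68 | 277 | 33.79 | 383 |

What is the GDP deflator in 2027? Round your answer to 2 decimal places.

Nominal GDP 2027 = 13.65·308 + 23.77·375 + 64.04·496 + 33.79·383 = 57823.36.
Real GDP 2027 (at 2015 prices) = 13.66·308 + 19.80·375 + 35.91·496 + 18.68·383 = 36598.08.
Deflator = Nominal/Real × 100 = 57823.36/36598.08 × 100 = 157.996.

158.00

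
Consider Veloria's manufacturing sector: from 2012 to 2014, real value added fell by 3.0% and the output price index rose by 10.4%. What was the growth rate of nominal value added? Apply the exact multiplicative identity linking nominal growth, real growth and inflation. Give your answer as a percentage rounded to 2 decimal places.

7.09%

(1 + g_nom) = (1 + g_real)(1 + π) = 0.9700 × 1.1040 = 1.07088.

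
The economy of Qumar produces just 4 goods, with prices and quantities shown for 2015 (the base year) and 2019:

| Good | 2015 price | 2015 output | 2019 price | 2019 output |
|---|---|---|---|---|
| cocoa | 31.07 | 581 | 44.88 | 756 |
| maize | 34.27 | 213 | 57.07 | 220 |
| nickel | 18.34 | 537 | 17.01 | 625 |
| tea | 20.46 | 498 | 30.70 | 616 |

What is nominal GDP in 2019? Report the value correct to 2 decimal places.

Nominal GDP 2019 = Σ (p_2019 × q_2019) = 44.88·756 + 57.07·220 + 17.01·625 + 30.70·616 = 76027.13.

76027.13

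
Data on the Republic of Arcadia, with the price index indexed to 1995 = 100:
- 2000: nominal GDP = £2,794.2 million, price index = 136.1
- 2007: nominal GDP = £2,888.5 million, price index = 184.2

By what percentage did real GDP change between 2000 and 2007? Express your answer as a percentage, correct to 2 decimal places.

-23.62%

Real GDP 2000 = 2794.2 / 1.361 = 2053.05.
Real GDP 2007 = 2888.5 / 1.842 = 1568.13.
Real growth = 1568.13 / 2053.05 − 1 = -0.2362.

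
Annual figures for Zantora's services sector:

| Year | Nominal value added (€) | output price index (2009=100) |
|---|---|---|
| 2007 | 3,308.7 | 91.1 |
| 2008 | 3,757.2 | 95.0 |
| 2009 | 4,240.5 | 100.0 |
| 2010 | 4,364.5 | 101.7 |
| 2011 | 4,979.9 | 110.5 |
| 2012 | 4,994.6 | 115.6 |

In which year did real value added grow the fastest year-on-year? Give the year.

2008

2008: real = 3757.2/0.950 = 3954.95; growth vs 2007 (3631.94) = 8.89%.
2009: real = 4240.5/1.000 = 4240.50; growth vs 2008 (3954.95) = 7.22%.
2010: real = 4364.5/1.017 = 4291.54; growth vs 2009 (4240.50) = 1.20%.
2011: real = 4979.9/1.105 = 4506.70; growth vs 2010 (4291.54) = 5.01%.
2012: real = 4994.6/1.156 = 4320.59; growth vs 2011 (4506.70) = -4.13%.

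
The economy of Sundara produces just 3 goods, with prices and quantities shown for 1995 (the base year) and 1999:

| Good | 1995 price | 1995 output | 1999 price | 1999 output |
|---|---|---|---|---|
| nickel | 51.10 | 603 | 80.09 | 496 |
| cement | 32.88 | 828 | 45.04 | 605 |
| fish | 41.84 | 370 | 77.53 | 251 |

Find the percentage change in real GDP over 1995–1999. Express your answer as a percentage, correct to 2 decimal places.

-24.18%

Real GDP 1995 = Nominal GDP 1995 = 51.10·603 + 32.88·828 + 41.84·370 = 73518.74.
Real GDP 1999 (at 1995 prices) = 51.10·496 + 32.88·605 + 41.84·251 = 55739.84.
Real growth = 55739.84/73518.74 − 1 = -0.2418.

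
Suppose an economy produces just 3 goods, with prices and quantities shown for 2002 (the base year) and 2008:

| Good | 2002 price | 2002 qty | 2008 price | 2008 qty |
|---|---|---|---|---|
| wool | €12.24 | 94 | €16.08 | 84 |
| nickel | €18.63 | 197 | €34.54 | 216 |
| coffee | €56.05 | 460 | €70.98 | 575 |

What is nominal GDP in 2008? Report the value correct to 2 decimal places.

€49624.86

Nominal GDP 2008 = Σ (p_2008 × q_2008) = 16.08·84 + 34.54·216 + 70.98·575 = 49624.86.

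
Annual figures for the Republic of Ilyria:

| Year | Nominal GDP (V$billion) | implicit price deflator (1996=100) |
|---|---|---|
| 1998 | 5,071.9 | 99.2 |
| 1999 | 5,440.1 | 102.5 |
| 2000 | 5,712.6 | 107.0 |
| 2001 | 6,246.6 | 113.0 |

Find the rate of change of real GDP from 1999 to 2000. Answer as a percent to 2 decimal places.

Real GDP 1999 = 5440.1/1.025 = 5307.41.
Real GDP 2000 = 5712.6/1.070 = 5338.88.
Change = 5338.88/5307.41 − 1 = 0.0059.

0.59%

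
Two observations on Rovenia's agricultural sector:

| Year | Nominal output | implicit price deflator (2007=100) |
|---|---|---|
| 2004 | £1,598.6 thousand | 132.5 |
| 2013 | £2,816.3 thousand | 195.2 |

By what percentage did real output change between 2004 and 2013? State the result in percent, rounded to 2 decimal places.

Deflate each year: 2004 → 1598.6/1.325 = 1206.49; 2013 → 2816.3/1.952 = 1442.78.
So real output changed by 1442.78/1206.49 − 1 = 0.1958, i.e. 19.58%.

19.58%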